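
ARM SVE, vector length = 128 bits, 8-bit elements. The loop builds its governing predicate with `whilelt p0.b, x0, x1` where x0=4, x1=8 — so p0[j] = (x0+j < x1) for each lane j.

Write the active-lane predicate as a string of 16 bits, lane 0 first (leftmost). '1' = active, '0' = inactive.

predicate = 1111000000000000

128-bit reg / 8-bit elem → 16 lanes
p0[j] = (4+j < 8); true for j=0..3 → 4 lanes set
bits (lane 0 leftmost): 1111000000000000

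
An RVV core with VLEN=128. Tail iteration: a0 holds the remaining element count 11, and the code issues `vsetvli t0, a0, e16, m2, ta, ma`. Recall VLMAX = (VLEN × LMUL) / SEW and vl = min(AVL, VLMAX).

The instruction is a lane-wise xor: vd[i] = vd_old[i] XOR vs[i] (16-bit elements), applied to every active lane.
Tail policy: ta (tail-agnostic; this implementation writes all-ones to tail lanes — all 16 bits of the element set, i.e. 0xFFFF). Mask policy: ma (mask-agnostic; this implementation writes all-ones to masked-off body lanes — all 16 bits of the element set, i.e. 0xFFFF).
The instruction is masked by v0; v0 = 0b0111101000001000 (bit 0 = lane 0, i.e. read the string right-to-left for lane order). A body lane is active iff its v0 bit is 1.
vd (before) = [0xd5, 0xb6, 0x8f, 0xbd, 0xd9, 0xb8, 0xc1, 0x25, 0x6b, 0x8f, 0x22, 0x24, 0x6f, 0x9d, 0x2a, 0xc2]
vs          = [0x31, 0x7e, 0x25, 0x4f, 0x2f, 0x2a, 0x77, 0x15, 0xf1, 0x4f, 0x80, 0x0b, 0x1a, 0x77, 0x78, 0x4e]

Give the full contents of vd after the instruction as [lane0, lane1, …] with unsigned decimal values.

VLMAX = VLEN×LMUL/SEW = 128×2/16 = 16
vl ← min(11, 16) = 11
  i=0: mask-off/ones → 65535
  i=1: mask-off/ones → 65535
  i=2: mask-off/ones → 65535
  i=3: xor(0xbd,0x4f) → 242
  i=4: mask-off/ones → 65535
  i=5: mask-off/ones → 65535
  i=6: mask-off/ones → 65535
  i=7: mask-off/ones → 65535
  i=8: mask-off/ones → 65535
  i=9: xor(0x8f,0x4f) → 192
  i=10: mask-off/ones → 65535
  i=11: tail/ones → 65535
  i=12: tail/ones → 65535
  i=13: tail/ones → 65535
  i=14: tail/ones → 65535
  i=15: tail/ones → 65535

vd = [65535, 65535, 65535, 242, 65535, 65535, 65535, 65535, 65535, 192, 65535, 65535, 65535, 65535, 65535, 65535]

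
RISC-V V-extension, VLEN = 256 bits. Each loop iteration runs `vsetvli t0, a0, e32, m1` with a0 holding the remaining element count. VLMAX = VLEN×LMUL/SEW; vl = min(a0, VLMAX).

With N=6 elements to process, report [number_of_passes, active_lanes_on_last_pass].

VLMAX = VLEN×LMUL/SEW = 256×1/32 = 8
N=6: ⌈6/8⌉ = 1 iters; last vl = 6 − 0×8 = 6

[iterations, last_vl] = [1, 6]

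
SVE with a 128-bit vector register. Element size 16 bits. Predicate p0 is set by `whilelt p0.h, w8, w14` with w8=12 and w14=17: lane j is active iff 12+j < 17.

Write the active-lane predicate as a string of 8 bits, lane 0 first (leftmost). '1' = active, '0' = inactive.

register lanes = 128/16 = 8
p0[j] = (12+j < 17); true for j=0..4 → 5 lanes set
bits (lane 0 leftmost): 11111000

predicate = 11111000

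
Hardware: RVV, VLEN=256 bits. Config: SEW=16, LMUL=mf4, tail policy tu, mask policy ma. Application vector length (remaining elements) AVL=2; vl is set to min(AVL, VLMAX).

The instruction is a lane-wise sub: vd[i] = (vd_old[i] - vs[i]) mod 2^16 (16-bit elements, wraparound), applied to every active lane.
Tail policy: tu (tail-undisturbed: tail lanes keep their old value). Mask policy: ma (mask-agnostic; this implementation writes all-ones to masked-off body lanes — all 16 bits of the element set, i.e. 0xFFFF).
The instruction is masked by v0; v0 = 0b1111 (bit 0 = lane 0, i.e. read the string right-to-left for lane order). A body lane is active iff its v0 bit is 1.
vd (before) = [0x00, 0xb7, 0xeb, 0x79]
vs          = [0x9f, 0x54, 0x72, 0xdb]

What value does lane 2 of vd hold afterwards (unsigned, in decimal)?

vd[2] = 235

lanes per group: 256·1/4/16 = 4
vl ← min(2, 4) = 2
  i=0: sub(0x00,0x9f) → 65377
  i=1: sub(0xb7,0x54) → 99
  i=2: tail/keep → 235
  i=3: tail/keep → 121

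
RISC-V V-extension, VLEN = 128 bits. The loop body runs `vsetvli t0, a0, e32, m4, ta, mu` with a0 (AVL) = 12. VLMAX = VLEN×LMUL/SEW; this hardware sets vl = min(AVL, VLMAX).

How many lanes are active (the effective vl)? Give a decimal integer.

lanes per group: 128·4/32 = 16
vl = min(AVL, VLMAX) = min(12, 16) = 12

vl = 12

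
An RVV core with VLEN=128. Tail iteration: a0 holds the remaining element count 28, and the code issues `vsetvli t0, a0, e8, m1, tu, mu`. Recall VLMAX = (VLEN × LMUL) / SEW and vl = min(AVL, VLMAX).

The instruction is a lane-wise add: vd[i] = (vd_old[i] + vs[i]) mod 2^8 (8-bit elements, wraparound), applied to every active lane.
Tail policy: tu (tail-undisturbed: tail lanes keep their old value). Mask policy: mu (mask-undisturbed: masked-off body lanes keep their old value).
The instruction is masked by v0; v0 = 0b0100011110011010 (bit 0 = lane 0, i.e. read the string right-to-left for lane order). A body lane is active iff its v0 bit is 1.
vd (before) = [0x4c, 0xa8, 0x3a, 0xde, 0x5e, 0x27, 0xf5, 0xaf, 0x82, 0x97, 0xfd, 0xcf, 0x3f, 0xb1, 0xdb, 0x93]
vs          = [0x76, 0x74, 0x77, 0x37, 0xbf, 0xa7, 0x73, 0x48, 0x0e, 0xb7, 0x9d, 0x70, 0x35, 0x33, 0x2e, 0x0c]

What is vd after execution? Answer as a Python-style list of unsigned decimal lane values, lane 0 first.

VLMAX = VLEN×LMUL/SEW = 128×1/8 = 16
vl ← min(28, 16) = 16
lane  0: mask-off/keep ⇒ 0x4c
lane  1: add(0xa8,0x74) ⇒ 0x1c
lane  2: mask-off/keep ⇒ 0x3a
lane  3: add(0xde,0x37) ⇒ 0x15
lane  4: add(0x5e,0xbf) ⇒ 0x1d
lane  5: mask-off/keep ⇒ 0x27
lane  6: mask-off/keep ⇒ 0xf5
lane  7: add(0xaf,0x48) ⇒ 0xf7
lane  8: add(0x82,0x0e) ⇒ 0x90
lane  9: add(0x97,0xb7) ⇒ 0x4e
lane 10: add(0xfd,0x9d) ⇒ 0x9a
lane 11: mask-off/keep ⇒ 0xcf
lane 12: mask-off/keep ⇒ 0x3f
lane 13: mask-off/keep ⇒ 0xb1
lane 14: add(0xdb,0x2e) ⇒ 0x09
lane 15: mask-off/keep ⇒ 0x93

vd = [76, 28, 58, 21, 29, 39, 245, 247, 144, 78, 154, 207, 63, 177, 9, 147]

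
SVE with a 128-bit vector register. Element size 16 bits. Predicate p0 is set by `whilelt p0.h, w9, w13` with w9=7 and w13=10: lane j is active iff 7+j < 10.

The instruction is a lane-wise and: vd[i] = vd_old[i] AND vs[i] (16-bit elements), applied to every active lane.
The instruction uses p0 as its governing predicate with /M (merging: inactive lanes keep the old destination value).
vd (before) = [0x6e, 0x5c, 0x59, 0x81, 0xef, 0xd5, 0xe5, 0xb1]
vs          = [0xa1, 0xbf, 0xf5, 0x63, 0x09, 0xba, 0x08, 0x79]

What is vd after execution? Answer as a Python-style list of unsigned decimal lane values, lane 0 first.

vd = [32, 28, 81, 129, 239, 213, 229, 177]

128-bit reg / 16-bit elem → 8 lanes
active while 7+j < 10, i.e. j ∈ [0,3) capped at 8 ⇒ 3
lane  0: and(0x6e,0xa1) ⇒ 0x20
lane  1: and(0x5c,0xbf) ⇒ 0x1c
lane  2: and(0x59,0xf5) ⇒ 0x51
lane  3: tail/keep ⇒ 0x81
lane  4: tail/keep ⇒ 0xef
lane  5: tail/keep ⇒ 0xd5
lane  6: tail/keep ⇒ 0xe5
lane  7: tail/keep ⇒ 0xb1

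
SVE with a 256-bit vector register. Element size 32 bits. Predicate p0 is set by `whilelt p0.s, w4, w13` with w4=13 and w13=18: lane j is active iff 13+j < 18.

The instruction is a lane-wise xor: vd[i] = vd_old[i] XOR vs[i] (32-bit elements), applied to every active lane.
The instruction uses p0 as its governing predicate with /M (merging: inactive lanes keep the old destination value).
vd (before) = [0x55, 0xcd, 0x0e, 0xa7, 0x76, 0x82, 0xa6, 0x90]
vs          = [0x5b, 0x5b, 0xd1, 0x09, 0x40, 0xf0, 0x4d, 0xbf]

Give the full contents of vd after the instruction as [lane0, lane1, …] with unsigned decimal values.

vd = [14, 150, 223, 174, 54, 130, 166, 144]

256-bit reg / 32-bit elem → 8 lanes
active while 13+j < 18, i.e. j ∈ [0,5) capped at 8 ⇒ 5
[0] xor(0x55,0x5b) = 0x0e
[1] xor(0xcd,0x5b) = 0x96
[2] xor(0x0e,0xd1) = 0xdf
[3] xor(0xa7,0x09) = 0xae
[4] xor(0x76,0x40) = 0x36
[5] tail/keep = 0x82
[6] tail/keep = 0xa6
[7] tail/keep = 0x90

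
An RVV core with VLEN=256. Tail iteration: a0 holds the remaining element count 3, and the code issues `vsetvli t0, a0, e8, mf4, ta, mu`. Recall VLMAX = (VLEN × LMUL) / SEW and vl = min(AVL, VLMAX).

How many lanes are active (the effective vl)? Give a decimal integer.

vl = 3

lanes per group: 256·1/4/8 = 8
vl = min(AVL, VLMAX) = min(3, 8) = 3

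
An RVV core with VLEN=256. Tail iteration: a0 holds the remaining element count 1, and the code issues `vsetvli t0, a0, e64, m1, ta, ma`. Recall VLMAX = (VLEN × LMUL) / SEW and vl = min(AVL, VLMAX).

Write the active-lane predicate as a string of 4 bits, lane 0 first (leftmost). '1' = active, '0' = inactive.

predicate = 1000

VLMAX = VLEN×LMUL/SEW = 256×1/64 = 4
AVL=1 ≤ VLMAX=4, so vl = 1
bits (lane 0 leftmost): 1000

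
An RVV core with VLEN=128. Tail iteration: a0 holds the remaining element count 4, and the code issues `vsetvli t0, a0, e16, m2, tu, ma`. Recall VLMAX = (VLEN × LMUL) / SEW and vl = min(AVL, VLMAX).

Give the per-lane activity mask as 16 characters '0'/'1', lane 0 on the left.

predicate = 1111000000000000

lanes per group: 128·2/16 = 16
AVL=4 ≤ VLMAX=16, so vl = 4
bits (lane 0 leftmost): 1111000000000000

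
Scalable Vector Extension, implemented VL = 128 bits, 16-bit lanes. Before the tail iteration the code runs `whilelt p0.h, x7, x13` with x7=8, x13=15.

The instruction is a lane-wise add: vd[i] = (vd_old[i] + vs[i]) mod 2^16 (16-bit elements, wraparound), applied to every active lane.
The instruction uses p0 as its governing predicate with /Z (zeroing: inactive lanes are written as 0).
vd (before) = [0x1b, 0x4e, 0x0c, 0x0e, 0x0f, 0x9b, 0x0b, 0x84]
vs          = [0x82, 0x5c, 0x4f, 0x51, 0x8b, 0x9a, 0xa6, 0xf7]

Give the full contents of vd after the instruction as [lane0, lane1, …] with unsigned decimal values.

vd = [157, 170, 91, 95, 154, 309, 177, 0]

lane count: 128 div 16 = 8
whilelt: lane j active iff 8+j < 15 → j < 7 → 7 active
lane  0: add(0x1b,0x82) ⇒ 0x9d
lane  1: add(0x4e,0x5c) ⇒ 0xaa
lane  2: add(0x0c,0x4f) ⇒ 0x5b
lane  3: add(0x0e,0x51) ⇒ 0x5f
lane  4: add(0x0f,0x8b) ⇒ 0x9a
lane  5: add(0x9b,0x9a) ⇒ 0x135
lane  6: add(0x0b,0xa6) ⇒ 0xb1
lane  7: tail/zero ⇒ 0x00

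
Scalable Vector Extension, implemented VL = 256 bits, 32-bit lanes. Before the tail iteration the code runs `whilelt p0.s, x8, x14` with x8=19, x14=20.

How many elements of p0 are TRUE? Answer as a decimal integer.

lane count: 256 div 32 = 8
whilelt: lane j active iff 19+j < 20 → j < 1 → 1 active

vl = 1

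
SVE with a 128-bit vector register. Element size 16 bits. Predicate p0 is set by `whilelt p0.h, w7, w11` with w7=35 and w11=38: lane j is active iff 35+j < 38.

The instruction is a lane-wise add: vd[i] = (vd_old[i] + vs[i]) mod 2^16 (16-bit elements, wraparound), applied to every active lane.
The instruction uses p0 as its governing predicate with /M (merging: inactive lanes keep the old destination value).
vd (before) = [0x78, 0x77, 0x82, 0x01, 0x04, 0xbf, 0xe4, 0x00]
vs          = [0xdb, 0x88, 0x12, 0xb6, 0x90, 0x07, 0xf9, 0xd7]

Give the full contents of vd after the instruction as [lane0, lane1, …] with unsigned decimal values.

vd = [339, 255, 148, 1, 4, 191, 228, 0]

lane count: 128 div 16 = 8
p0[j] = (35+j < 38); true for j=0..2 → 3 lanes set
vd[0] add(0x78,0xdb) -> 0x153
vd[1] add(0x77,0x88) -> 0xff
vd[2] add(0x82,0x12) -> 0x94
vd[3] tail/keep -> 0x01
vd[4] tail/keep -> 0x04
vd[5] tail/keep -> 0xbf
vd[6] tail/keep -> 0xe4
vd[7] tail/keep -> 0x00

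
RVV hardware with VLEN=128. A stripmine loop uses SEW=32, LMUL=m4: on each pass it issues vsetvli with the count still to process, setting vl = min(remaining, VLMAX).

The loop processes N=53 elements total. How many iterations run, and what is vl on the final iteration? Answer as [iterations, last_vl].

lanes per group: 128·4/32 = 16
iterations = ceil(53/16) = 4; final-pass vl = 5

[iterations, last_vl] = [4, 5]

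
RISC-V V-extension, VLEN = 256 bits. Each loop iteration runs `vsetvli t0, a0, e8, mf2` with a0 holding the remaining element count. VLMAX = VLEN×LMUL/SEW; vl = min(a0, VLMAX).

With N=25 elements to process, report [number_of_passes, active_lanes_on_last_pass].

[iterations, last_vl] = [2, 9]

VLMAX = VLEN×LMUL/SEW = 256×1/2/8 = 16
25 elements at 16/iter → 2 passes, remainder 9 on the last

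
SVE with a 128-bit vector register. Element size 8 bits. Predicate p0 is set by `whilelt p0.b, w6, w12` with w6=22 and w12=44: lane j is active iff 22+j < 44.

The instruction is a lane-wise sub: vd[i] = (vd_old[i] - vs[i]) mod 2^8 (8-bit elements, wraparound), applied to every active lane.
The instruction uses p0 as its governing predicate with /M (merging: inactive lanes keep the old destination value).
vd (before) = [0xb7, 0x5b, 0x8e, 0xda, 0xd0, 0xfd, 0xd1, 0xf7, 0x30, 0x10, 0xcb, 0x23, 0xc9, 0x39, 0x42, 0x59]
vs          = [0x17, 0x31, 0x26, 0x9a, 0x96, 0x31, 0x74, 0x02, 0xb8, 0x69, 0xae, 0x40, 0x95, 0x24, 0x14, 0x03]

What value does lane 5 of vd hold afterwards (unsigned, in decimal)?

vd[5] = 204

lane count: 128 div 8 = 16
p0[j] = (22+j < 44); true for j=0..15 → 16 lanes set
  i=0: sub(0xb7,0x17) → 160
  i=1: sub(0x5b,0x31) → 42
  i=2: sub(0x8e,0x26) → 104
  i=3: sub(0xda,0x9a) → 64
  i=4: sub(0xd0,0x96) → 58
  i=5: sub(0xfd,0x31) → 204
  i=6: sub(0xd1,0x74) → 93
  i=7: sub(0xf7,0x02) → 245
  i=8: sub(0x30,0xb8) → 120
  i=9: sub(0x10,0x69) → 167
  i=10: sub(0xcb,0xae) → 29
  i=11: sub(0x23,0x40) → 227
  i=12: sub(0xc9,0x95) → 52
  i=13: sub(0x39,0x24) → 21
  i=14: sub(0x42,0x14) → 46
  i=15: sub(0x59,0x03) → 86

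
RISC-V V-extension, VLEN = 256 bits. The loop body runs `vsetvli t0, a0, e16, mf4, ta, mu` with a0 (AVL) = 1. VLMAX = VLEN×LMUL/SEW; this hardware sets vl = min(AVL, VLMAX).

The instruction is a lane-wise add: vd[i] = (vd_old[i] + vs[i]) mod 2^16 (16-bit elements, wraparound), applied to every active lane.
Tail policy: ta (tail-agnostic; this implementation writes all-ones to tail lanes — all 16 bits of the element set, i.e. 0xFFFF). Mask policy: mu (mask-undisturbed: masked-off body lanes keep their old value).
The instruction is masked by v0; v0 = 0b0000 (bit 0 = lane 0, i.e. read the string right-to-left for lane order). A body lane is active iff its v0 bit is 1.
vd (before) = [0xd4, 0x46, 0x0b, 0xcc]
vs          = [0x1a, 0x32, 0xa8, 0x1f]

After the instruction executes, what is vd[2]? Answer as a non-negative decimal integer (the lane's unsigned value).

vd[2] = 65535

VLMAX = (256 × 1/4) / 16 = 4 lanes
vl = min(AVL, VLMAX) = min(1, 4) = 1
[0] mask-off/keep = 0xd4
[1] tail/ones = 0xffff
[2] tail/ones = 0xffff
[3] tail/ones = 0xffff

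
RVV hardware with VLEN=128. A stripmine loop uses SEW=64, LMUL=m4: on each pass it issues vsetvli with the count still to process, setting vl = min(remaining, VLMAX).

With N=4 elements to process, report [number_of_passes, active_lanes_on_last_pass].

[iterations, last_vl] = [1, 4]

lanes per group: 128·4/64 = 8
N=4: ⌈4/8⌉ = 1 iters; last vl = 4 − 0×8 = 4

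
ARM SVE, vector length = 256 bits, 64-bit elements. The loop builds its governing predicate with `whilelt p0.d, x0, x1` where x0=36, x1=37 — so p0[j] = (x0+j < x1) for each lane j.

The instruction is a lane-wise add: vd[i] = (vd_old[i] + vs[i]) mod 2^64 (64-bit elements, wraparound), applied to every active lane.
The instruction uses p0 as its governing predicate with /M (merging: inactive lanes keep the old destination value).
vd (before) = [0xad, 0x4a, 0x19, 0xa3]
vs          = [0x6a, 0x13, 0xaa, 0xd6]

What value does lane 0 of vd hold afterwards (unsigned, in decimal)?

vd[0] = 279

lane count: 256 div 64 = 4
p0[j] = (36+j < 37); true for j=0..0 → 1 lanes set
lane  0: add(0xad,0x6a) ⇒ 0x117
lane  1: tail/keep ⇒ 0x4a
lane  2: tail/keep ⇒ 0x19
lane  3: tail/keep ⇒ 0xa3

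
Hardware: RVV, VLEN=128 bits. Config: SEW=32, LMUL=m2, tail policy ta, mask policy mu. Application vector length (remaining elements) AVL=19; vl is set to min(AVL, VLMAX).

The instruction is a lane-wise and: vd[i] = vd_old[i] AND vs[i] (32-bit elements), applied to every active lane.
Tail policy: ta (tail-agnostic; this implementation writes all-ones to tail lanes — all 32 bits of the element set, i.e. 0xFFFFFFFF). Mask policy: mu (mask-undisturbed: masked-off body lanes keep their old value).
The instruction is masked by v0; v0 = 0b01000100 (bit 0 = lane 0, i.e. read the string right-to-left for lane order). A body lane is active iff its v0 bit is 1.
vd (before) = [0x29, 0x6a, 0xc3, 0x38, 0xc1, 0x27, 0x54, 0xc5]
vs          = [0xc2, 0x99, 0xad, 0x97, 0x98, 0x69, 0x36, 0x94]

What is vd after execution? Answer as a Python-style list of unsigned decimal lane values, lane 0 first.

VLMAX = (128 × 2) / 32 = 8 lanes
vl ← min(19, 8) = 8
  i=0: mask-off/keep → 41
  i=1: mask-off/keep → 106
  i=2: and(0xc3,0xad) → 129
  i=3: mask-off/keep → 56
  i=4: mask-off/keep → 193
  i=5: mask-off/keep → 39
  i=6: and(0x54,0x36) → 20
  i=7: mask-off/keep → 197

vd = [41, 106, 129, 56, 193, 39, 20, 197]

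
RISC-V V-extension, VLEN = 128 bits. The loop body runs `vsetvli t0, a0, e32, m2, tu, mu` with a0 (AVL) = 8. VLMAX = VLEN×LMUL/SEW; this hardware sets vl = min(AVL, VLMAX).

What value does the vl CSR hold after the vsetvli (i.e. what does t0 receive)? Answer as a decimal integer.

vl = 8

VLMAX = VLEN×LMUL/SEW = 128×2/32 = 8
AVL=8 ≤ VLMAX=8, so vl = 8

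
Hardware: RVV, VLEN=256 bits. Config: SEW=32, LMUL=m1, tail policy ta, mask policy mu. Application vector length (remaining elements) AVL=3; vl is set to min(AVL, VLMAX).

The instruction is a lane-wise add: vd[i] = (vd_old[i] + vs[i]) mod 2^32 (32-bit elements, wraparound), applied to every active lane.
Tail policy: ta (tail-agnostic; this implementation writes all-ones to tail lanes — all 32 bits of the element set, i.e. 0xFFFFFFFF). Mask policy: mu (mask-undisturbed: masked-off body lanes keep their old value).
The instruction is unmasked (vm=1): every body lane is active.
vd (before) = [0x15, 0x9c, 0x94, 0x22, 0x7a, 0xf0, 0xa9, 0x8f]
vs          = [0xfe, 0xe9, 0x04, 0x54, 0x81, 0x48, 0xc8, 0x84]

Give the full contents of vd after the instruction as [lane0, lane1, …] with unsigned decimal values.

vd = [275, 389, 152, 4294967295, 4294967295, 4294967295, 4294967295, 4294967295]

lanes per group: 256·1/32 = 8
vl = min(AVL, VLMAX) = min(3, 8) = 3
lane  0: add(0x15,0xfe) ⇒ 0x113
lane  1: add(0x9c,0xe9) ⇒ 0x185
lane  2: add(0x94,0x04) ⇒ 0x98
lane  3: tail/ones ⇒ 0xffffffff
lane  4: tail/ones ⇒ 0xffffffff
lane  5: tail/ones ⇒ 0xffffffff
lane  6: tail/ones ⇒ 0xffffffff
lane  7: tail/ones ⇒ 0xffffffff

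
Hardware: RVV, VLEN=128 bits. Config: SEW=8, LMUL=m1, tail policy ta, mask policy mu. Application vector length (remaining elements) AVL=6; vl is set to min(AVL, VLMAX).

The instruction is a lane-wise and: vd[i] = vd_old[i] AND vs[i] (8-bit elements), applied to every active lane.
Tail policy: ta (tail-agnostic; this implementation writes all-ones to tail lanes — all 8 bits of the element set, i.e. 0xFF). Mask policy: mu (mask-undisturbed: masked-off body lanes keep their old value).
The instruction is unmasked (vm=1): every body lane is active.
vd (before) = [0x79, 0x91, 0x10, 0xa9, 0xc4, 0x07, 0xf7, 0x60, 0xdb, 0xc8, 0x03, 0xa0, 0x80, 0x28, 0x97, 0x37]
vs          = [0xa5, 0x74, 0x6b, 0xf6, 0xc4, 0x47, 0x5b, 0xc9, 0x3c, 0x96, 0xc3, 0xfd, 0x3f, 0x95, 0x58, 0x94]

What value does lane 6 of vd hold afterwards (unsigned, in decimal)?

vd[6] = 255

lanes per group: 128·1/8 = 16
AVL=6 ≤ VLMAX=16, so vl = 6
[0] and(0x79,0xa5) = 0x21
[1] and(0x91,0x74) = 0x10
[2] and(0x10,0x6b) = 0x00
[3] and(0xa9,0xf6) = 0xa0
[4] and(0xc4,0xc4) = 0xc4
[5] and(0x07,0x47) = 0x07
[6] tail/ones = 0xff
[7] tail/ones = 0xff
[8] tail/ones = 0xff
[9] tail/ones = 0xff
[10] tail/ones = 0xff
[11] tail/ones = 0xff
[12] tail/ones = 0xff
[13] tail/ones = 0xff
[14] tail/ones = 0xff
[15] tail/ones = 0xff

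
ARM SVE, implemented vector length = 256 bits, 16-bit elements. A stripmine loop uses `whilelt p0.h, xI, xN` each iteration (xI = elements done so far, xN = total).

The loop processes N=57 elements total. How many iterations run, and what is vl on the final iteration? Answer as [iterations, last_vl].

[iterations, last_vl] = [4, 9]

register lanes = 256/16 = 16
iterations = ceil(57/16) = 4; final-pass vl = 9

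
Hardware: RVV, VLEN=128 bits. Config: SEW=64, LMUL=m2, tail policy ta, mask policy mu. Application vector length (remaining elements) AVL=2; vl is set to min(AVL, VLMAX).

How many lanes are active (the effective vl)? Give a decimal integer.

vl = 2

VLMAX = VLEN×LMUL/SEW = 128×2/64 = 4
AVL=2 ≤ VLMAX=4, so vl = 2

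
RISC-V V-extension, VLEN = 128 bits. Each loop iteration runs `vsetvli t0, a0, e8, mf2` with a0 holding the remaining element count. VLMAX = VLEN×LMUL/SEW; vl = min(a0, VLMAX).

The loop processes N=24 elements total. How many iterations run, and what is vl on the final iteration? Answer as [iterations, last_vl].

VLMAX = (128 × 1/2) / 8 = 8 lanes
iterations = ceil(24/8) = 3; final-pass vl = 8

[iterations, last_vl] = [3, 8]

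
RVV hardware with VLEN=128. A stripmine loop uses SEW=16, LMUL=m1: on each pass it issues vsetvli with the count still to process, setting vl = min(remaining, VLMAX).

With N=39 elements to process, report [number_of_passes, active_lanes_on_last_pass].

[iterations, last_vl] = [5, 7]

VLMAX = VLEN×LMUL/SEW = 128×1/16 = 8
N=39: ⌈39/8⌉ = 5 iters; last vl = 39 − 4×8 = 7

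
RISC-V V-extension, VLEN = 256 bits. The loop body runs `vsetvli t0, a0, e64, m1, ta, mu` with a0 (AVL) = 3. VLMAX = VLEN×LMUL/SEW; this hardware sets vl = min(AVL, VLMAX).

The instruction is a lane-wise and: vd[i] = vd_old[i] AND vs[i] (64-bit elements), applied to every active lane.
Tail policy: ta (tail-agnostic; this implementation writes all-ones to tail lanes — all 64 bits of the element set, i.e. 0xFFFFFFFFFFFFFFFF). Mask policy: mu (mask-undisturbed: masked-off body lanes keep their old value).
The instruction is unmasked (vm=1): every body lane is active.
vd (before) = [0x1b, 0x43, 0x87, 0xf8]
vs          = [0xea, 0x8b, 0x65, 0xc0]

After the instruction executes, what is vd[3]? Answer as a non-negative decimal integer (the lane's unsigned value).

VLMAX = (256 × 1) / 64 = 4 lanes
AVL=3 ≤ VLMAX=4, so vl = 3
vd[0] and(0x1b,0xea) -> 0x0a
vd[1] and(0x43,0x8b) -> 0x03
vd[2] and(0x87,0x65) -> 0x05
vd[3] tail/ones -> 0xffffffffffffffff

vd[3] = 18446744073709551615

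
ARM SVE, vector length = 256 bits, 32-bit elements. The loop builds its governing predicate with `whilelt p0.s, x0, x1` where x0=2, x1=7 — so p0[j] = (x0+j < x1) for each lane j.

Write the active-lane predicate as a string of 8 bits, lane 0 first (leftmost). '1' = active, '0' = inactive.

256-bit reg / 32-bit elem → 8 lanes
active while 2+j < 7, i.e. j ∈ [0,5) capped at 8 ⇒ 5
bits (lane 0 leftmost): 11111000

predicate = 11111000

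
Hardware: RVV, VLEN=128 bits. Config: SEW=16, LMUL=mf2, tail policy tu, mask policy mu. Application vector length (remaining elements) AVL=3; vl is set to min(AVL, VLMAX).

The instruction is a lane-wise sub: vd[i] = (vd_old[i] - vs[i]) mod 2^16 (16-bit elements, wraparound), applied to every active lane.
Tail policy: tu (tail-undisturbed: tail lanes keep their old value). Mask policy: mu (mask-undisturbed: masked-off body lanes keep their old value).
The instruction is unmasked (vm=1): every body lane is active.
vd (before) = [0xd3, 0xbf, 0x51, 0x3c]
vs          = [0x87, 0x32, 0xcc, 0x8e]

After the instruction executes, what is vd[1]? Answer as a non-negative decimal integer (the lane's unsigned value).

vd[1] = 141

VLMAX = VLEN×LMUL/SEW = 128×1/2/16 = 4
vl = min(AVL, VLMAX) = min(3, 4) = 3
vd[0] sub(0xd3,0x87) -> 0x4c
vd[1] sub(0xbf,0x32) -> 0x8d
vd[2] sub(0x51,0xcc) -> 0xff85
vd[3] tail/keep -> 0x3c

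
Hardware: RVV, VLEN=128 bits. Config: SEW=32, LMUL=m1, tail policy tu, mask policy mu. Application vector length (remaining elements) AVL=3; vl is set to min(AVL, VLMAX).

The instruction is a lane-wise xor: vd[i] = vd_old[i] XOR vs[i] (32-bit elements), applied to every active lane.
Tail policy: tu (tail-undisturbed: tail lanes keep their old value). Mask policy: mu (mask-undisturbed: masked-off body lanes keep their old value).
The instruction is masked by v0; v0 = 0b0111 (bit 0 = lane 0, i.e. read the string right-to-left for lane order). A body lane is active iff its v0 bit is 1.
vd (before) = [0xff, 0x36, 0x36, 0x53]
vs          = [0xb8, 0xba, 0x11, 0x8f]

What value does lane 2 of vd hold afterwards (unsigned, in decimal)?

VLMAX = VLEN×LMUL/SEW = 128×1/32 = 4
vl ← min(3, 4) = 3
vd[0] xor(0xff,0xb8) -> 0x47
vd[1] xor(0x36,0xba) -> 0x8c
vd[2] xor(0x36,0x11) -> 0x27
vd[3] tail/keep -> 0x53

vd[2] = 39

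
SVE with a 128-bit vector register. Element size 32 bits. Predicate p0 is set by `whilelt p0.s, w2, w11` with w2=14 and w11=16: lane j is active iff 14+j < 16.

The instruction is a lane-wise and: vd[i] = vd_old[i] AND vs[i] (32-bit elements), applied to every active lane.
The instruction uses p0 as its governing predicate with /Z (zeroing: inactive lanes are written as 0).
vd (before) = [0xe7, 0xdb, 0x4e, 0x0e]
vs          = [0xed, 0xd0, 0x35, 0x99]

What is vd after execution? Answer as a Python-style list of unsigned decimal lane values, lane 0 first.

vd = [229, 208, 0, 0]

lane count: 128 div 32 = 4
whilelt: lane j active iff 14+j < 16 → j < 2 → 2 active
lane  0: and(0xe7,0xed) ⇒ 0xe5
lane  1: and(0xdb,0xd0) ⇒ 0xd0
lane  2: tail/zero ⇒ 0x00
lane  3: tail/zero ⇒ 0x00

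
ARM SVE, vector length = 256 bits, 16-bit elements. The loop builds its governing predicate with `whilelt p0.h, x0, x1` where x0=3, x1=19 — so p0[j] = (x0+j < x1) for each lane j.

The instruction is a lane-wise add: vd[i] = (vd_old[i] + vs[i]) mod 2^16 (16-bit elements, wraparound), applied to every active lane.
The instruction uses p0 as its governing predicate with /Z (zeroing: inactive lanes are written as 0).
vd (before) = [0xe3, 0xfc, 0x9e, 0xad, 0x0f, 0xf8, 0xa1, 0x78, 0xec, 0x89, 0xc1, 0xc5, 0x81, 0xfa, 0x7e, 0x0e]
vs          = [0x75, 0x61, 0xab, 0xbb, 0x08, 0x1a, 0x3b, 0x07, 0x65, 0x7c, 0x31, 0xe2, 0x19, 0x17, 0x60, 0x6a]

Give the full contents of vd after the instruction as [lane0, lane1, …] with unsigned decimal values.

vd = [344, 349, 329, 360, 23, 274, 220, 127, 337, 261, 242, 423, 154, 273, 222, 120]

register lanes = 256/16 = 16
p0[j] = (3+j < 19); true for j=0..15 → 16 lanes set
  i=0: add(0xe3,0x75) → 344
  i=1: add(0xfc,0x61) → 349
  i=2: add(0x9e,0xab) → 329
  i=3: add(0xad,0xbb) → 360
  i=4: add(0x0f,0x08) → 23
  i=5: add(0xf8,0x1a) → 274
  i=6: add(0xa1,0x3b) → 220
  i=7: add(0x78,0x07) → 127
  i=8: add(0xec,0x65) → 337
  i=9: add(0x89,0x7c) → 261
  i=10: add(0xc1,0x31) → 242
  i=11: add(0xc5,0xe2) → 423
  i=12: add(0x81,0x19) → 154
  i=13: add(0xfa,0x17) → 273
  i=14: add(0x7e,0x60) → 222
  i=15: add(0x0e,0x6a) → 120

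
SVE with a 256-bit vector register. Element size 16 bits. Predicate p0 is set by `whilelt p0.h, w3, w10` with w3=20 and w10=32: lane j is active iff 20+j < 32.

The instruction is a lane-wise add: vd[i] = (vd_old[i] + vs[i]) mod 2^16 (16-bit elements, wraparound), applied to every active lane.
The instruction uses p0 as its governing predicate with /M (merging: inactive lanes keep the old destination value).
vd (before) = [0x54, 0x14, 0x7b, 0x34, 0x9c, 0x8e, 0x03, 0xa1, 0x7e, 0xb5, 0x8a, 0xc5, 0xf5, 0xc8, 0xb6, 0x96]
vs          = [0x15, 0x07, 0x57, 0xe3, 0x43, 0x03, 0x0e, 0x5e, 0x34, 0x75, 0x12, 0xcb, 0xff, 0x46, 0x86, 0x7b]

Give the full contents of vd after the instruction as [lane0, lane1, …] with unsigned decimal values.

256-bit reg / 16-bit elem → 16 lanes
whilelt: lane j active iff 20+j < 32 → j < 12 → 12 active
  i=0: add(0x54,0x15) → 105
  i=1: add(0x14,0x07) → 27
  i=2: add(0x7b,0x57) → 210
  i=3: add(0x34,0xe3) → 279
  i=4: add(0x9c,0x43) → 223
  i=5: add(0x8e,0x03) → 145
  i=6: add(0x03,0x0e) → 17
  i=7: add(0xa1,0x5e) → 255
  i=8: add(0x7e,0x34) → 178
  i=9: add(0xb5,0x75) → 298
  i=10: add(0x8a,0x12) → 156
  i=11: add(0xc5,0xcb) → 400
  i=12: tail/keep → 245
  i=13: tail/keep → 200
  i=14: tail/keep → 182
  i=15: tail/keep → 150

vd = [105, 27, 210, 279, 223, 145, 17, 255, 178, 298, 156, 400, 245, 200, 182, 150]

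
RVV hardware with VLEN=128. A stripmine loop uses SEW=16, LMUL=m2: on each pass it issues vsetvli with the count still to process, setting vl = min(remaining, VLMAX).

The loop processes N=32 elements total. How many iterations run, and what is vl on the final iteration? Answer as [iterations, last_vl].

lanes per group: 128·2/16 = 16
iterations = ceil(32/16) = 2; final-pass vl = 16

[iterations, last_vl] = [2, 16]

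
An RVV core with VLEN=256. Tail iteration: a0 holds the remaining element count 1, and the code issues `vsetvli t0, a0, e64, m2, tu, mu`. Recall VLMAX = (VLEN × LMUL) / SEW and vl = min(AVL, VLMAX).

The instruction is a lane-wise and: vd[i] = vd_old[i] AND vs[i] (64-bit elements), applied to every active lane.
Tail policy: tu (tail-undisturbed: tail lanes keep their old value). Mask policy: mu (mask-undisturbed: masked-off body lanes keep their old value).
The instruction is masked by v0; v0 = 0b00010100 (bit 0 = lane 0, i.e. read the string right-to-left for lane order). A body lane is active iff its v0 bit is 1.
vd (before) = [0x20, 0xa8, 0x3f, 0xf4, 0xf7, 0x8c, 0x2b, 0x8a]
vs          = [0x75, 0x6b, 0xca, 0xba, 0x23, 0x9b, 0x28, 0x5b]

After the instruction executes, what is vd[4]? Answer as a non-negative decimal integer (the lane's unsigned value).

vd[4] = 247

VLMAX = VLEN×LMUL/SEW = 256×2/64 = 8
vl ← min(1, 8) = 1
[0] mask-off/keep = 0x20
[1] tail/keep = 0xa8
[2] tail/keep = 0x3f
[3] tail/keep = 0xf4
[4] tail/keep = 0xf7
[5] tail/keep = 0x8c
[6] tail/keep = 0x2b
[7] tail/keep = 0x8a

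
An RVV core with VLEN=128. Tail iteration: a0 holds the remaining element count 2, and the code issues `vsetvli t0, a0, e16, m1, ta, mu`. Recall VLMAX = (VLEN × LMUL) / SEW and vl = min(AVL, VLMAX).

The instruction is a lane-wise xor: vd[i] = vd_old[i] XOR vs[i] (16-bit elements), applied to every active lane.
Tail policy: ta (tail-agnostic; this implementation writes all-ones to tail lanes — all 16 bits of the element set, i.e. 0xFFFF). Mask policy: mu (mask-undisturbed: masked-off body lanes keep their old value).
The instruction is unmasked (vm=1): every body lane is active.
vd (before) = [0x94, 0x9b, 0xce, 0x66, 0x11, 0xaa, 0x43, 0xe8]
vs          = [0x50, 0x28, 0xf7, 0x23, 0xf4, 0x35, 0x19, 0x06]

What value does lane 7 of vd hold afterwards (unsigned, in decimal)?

vd[7] = 65535

lanes per group: 128·1/16 = 8
vl = min(AVL, VLMAX) = min(2, 8) = 2
[0] xor(0x94,0x50) = 0xc4
[1] xor(0x9b,0x28) = 0xb3
[2] tail/ones = 0xffff
[3] tail/ones = 0xffff
[4] tail/ones = 0xffff
[5] tail/ones = 0xffff
[6] tail/ones = 0xffff
[7] tail/ones = 0xffff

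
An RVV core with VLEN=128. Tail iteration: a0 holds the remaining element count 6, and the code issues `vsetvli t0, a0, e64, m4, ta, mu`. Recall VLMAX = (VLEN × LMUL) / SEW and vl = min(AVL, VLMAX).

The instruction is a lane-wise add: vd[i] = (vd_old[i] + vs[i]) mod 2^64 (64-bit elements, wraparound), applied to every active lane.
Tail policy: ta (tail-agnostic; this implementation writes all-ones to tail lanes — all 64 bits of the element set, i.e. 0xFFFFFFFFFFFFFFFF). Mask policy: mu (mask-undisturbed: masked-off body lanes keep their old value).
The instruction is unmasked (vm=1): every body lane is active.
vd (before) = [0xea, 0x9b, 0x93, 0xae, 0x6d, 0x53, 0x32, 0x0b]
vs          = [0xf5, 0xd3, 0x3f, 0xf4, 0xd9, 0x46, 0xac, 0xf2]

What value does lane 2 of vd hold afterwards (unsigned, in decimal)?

vd[2] = 210

VLMAX = (128 × 4) / 64 = 8 lanes
vl = min(AVL, VLMAX) = min(6, 8) = 6
lane  0: add(0xea,0xf5) ⇒ 0x1df
lane  1: add(0x9b,0xd3) ⇒ 0x16e
lane  2: add(0x93,0x3f) ⇒ 0xd2
lane  3: add(0xae,0xf4) ⇒ 0x1a2
lane  4: add(0x6d,0xd9) ⇒ 0x146
lane  5: add(0x53,0x46) ⇒ 0x99
lane  6: tail/ones ⇒ 0xffffffffffffffff
lane  7: tail/ones ⇒ 0xffffffffffffffff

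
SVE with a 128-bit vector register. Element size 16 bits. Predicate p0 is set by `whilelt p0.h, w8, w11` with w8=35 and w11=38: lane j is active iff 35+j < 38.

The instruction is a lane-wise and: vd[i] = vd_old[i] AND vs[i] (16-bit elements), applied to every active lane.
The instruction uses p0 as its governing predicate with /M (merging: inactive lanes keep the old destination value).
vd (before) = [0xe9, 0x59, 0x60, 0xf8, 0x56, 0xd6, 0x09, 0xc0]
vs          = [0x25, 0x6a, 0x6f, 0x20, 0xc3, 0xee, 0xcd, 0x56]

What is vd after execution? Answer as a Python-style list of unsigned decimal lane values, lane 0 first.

128-bit reg / 16-bit elem → 8 lanes
whilelt: lane j active iff 35+j < 38 → j < 3 → 3 active
vd[0] and(0xe9,0x25) -> 0x21
vd[1] and(0x59,0x6a) -> 0x48
vd[2] and(0x60,0x6f) -> 0x60
vd[3] tail/keep -> 0xf8
vd[4] tail/keep -> 0x56
vd[5] tail/keep -> 0xd6
vd[6] tail/keep -> 0x09
vd[7] tail/keep -> 0xc0

vd = [33, 72, 96, 248, 86, 214, 9, 192]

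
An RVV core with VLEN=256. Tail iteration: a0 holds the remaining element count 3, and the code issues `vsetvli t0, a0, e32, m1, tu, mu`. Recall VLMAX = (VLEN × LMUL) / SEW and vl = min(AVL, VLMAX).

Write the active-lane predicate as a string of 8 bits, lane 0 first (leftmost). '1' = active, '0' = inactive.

predicate = 11100000

VLMAX = VLEN×LMUL/SEW = 256×1/32 = 8
vl = min(AVL, VLMAX) = min(3, 8) = 3
bits (lane 0 leftmost): 11100000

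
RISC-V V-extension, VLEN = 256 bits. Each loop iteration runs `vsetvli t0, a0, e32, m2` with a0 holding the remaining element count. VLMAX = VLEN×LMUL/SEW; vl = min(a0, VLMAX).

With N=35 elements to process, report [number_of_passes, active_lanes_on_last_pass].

[iterations, last_vl] = [3, 3]

VLMAX = VLEN×LMUL/SEW = 256×2/32 = 16
iterations = ceil(35/16) = 3; final-pass vl = 3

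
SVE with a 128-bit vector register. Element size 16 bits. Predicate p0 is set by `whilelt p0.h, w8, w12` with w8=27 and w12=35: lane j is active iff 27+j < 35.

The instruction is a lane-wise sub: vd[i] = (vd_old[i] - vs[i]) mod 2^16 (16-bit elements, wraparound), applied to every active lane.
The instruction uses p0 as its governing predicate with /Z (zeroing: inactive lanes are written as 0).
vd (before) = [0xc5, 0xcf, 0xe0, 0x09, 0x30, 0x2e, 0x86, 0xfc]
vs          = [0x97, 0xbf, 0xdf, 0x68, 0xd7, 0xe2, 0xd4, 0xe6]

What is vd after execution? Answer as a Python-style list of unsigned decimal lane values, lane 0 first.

128-bit reg / 16-bit elem → 8 lanes
active while 27+j < 35, i.e. j ∈ [0,8) capped at 8 ⇒ 8
vd[0] sub(0xc5,0x97) -> 0x2e
vd[1] sub(0xcf,0xbf) -> 0x10
vd[2] sub(0xe0,0xdf) -> 0x01
vd[3] sub(0x09,0x68) -> 0xffa1
vd[4] sub(0x30,0xd7) -> 0xff59
vd[5] sub(0x2e,0xe2) -> 0xff4c
vd[6] sub(0x86,0xd4) -> 0xffb2
vd[7] sub(0xfc,0xe6) -> 0x16

vd = [46, 16, 1, 65441, 65369, 65356, 65458, 22]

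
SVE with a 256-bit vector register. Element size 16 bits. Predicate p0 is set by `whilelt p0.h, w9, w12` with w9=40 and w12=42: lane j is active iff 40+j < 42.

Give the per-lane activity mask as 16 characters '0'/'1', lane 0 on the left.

predicate = 1100000000000000

256-bit reg / 16-bit elem → 16 lanes
p0[j] = (40+j < 42); true for j=0..1 → 2 lanes set
bits (lane 0 leftmost): 1100000000000000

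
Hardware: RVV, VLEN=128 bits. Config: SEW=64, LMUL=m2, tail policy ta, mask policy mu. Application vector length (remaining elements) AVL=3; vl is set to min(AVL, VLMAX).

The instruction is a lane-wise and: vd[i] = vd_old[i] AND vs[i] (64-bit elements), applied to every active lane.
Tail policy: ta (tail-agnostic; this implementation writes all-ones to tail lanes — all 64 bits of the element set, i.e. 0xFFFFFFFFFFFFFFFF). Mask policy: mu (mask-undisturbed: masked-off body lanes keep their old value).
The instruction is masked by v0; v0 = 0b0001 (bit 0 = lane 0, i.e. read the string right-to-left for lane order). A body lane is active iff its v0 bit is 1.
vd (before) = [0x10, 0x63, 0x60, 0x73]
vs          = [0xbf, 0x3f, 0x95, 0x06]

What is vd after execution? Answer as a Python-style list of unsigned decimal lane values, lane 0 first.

VLMAX = VLEN×LMUL/SEW = 128×2/64 = 4
vl ← min(3, 4) = 3
  i=0: and(0x10,0xbf) → 16
  i=1: mask-off/keep → 99
  i=2: mask-off/keep → 96
  i=3: tail/ones → 18446744073709551615

vd = [16, 99, 96, 18446744073709551615]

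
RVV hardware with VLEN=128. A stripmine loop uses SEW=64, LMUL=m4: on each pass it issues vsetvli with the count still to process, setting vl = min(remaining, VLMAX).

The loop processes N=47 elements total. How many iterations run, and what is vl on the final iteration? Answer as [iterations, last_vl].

VLMAX = (128 × 4) / 64 = 8 lanes
47 elements at 8/iter → 6 passes, remainder 7 on the last

[iterations, last_vl] = [6, 7]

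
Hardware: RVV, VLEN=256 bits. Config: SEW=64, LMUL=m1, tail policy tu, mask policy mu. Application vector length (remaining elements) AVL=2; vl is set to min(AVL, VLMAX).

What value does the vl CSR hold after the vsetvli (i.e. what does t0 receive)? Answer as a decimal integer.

vl = 2

VLMAX = (256 × 1) / 64 = 4 lanes
vl = min(AVL, VLMAX) = min(2, 4) = 2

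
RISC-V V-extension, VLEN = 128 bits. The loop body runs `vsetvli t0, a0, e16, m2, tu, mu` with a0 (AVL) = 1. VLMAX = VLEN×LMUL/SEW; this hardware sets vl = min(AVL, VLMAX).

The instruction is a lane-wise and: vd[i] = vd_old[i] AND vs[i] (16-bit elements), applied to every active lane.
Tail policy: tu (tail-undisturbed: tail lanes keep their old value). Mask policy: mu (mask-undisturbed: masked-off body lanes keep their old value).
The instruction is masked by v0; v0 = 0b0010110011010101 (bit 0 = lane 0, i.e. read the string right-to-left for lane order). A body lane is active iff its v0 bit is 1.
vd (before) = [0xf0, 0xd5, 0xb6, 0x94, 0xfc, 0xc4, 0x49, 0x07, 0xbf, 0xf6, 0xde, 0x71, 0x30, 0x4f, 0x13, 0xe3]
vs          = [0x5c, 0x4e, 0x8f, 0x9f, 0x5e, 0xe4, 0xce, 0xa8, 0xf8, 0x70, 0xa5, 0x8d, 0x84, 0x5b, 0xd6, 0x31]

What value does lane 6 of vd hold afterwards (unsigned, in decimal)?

lanes per group: 128·2/16 = 16
vl ← min(1, 16) = 1
[0] and(0xf0,0x5c) = 0x50
[1] tail/keep = 0xd5
[2] tail/keep = 0xb6
[3] tail/keep = 0x94
[4] tail/keep = 0xfc
[5] tail/keep = 0xc4
[6] tail/keep = 0x49
[7] tail/keep = 0x07
[8] tail/keep = 0xbf
[9] tail/keep = 0xf6
[10] tail/keep = 0xde
[11] tail/keep = 0x71
[12] tail/keep = 0x30
[13] tail/keep = 0x4f
[14] tail/keep = 0x13
[15] tail/keep = 0xe3

vd[6] = 73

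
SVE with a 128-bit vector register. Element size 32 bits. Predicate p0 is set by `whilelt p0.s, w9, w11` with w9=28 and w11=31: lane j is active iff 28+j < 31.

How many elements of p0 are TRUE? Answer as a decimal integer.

vl = 3

register lanes = 128/32 = 4
whilelt: lane j active iff 28+j < 31 → j < 3 → 3 active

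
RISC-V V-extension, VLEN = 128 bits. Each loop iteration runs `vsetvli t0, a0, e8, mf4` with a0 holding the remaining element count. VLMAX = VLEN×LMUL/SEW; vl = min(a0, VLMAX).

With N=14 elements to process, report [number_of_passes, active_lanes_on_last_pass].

VLMAX = VLEN×LMUL/SEW = 128×1/4/8 = 4
14 elements at 4/iter → 4 passes, remainder 2 on the last

[iterations, last_vl] = [4, 2]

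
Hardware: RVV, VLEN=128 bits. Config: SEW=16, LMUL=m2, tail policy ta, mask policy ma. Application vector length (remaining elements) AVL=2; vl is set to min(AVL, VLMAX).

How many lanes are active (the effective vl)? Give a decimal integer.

lanes per group: 128·2/16 = 16
AVL=2 ≤ VLMAX=16, so vl = 2

vl = 2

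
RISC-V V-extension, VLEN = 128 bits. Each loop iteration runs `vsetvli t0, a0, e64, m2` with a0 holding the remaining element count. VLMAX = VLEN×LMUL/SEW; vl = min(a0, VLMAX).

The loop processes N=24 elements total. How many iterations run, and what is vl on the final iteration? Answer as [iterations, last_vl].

VLMAX = VLEN×LMUL/SEW = 128×2/64 = 4
24 elements at 4/iter → 6 passes, remainder 4 on the last

[iterations, last_vl] = [6, 4]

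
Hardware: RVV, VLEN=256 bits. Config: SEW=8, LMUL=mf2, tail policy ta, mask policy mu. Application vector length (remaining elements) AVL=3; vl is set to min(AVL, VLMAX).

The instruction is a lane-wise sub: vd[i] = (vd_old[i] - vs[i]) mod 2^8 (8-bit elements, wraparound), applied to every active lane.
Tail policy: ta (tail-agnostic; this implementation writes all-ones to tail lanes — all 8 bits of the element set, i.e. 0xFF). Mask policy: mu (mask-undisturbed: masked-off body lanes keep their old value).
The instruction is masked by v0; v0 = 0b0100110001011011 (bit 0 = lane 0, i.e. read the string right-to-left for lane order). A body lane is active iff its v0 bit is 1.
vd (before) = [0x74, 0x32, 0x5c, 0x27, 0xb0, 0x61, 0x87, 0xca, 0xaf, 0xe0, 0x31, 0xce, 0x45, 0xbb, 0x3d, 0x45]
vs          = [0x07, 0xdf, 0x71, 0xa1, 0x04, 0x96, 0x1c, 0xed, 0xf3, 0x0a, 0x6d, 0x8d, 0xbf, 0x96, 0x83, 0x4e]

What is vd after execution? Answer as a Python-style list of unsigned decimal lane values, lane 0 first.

vd = [109, 83, 92, 255, 255, 255, 255, 255, 255, 255, 255, 255, 255, 255, 255, 255]

VLMAX = (256 × 1/2) / 8 = 16 lanes
vl ← min(3, 16) = 3
lane  0: sub(0x74,0x07) ⇒ 0x6d
lane  1: sub(0x32,0xdf) ⇒ 0x53
lane  2: mask-off/keep ⇒ 0x5c
lane  3: tail/ones ⇒ 0xff
lane  4: tail/ones ⇒ 0xff
lane  5: tail/ones ⇒ 0xff
lane  6: tail/ones ⇒ 0xff
lane  7: tail/ones ⇒ 0xff
lane  8: tail/ones ⇒ 0xff
lane  9: tail/ones ⇒ 0xff
lane 10: tail/ones ⇒ 0xff
lane 11: tail/ones ⇒ 0xff
lane 12: tail/ones ⇒ 0xff
lane 13: tail/ones ⇒ 0xff
lane 14: tail/ones ⇒ 0xff
lane 15: tail/ones ⇒ 0xff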